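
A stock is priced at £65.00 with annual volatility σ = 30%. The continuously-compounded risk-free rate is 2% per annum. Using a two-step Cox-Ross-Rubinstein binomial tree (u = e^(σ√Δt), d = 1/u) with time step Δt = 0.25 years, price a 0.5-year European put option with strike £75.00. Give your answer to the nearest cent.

CRR parameters: u = e^(σ√Δt) = e^(0.3·√0.25) = 1.1618, d = 1/u = 0.8607
Per-period rate: rΔt = 0.02·0.25 = 0.005, so R = e^0.005 = 1.0050
Risk-neutral probability p = (e^0.005 − 0.8607)/(1.1618 − 0.8607) = 0.1443/0.3011 = 0.4792
Terminal stock prices: S_uu = 87.74, S_ud = 65, S_dd = 48.15
Terminal payoffs (K − S): max(-12.74, 0) = 0, max(10, 0) = 10, max(26.85, 0) = 26.85
Node u (S = 75.52): V_u = e^(−0.005)·[0.4792·0.0000 + 0.5208·10.0000] = 5.1819
Node d (S = 55.95): V_d = e^(−0.005)·[0.4792·10.0000 + 0.5208·26.8468] = 18.6799
Node 0 (S = 65): V_0 = e^(−0.005)·[0.4792·5.1819 + 0.5208·18.6799] = 12.1505

£12.15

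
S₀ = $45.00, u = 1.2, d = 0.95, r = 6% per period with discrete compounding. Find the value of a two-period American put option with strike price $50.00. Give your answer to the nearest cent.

Risk-neutral probability p = (1 + 0.06 − 0.95)/(1.2 − 0.95) = 0.1100/0.2500 = 0.4400
Terminal stock prices: S_uu = 64.8, S_ud = 51.3, S_dd = 40.61
Terminal payoffs (K − S): max(-14.8, 0) = 0, max(-1.3, 0) = 0, max(9.388, 0) = 9.388
Node u (S = 54): continuation = 1/1.06·[0.4400·0.0000 + 0.5600·0.0000] = 0.0000; exercise value = 0.0000 ≤ continuation, so V_u = 0.0000
Node d (S = 42.75): continuation = 1/1.06·[0.4400·0.0000 + 0.5600·9.3875] = 4.9594; exercise value = 7.2500 > continuation, so V_d = 7.2500 (exercise)
Node 0 (S = 45): continuation = 1/1.06·[0.4400·0.0000 + 0.5600·7.2500] = 3.8302; exercise value = 5.0000 > continuation, so V_0 = 5.0000 (exercise)

$5.00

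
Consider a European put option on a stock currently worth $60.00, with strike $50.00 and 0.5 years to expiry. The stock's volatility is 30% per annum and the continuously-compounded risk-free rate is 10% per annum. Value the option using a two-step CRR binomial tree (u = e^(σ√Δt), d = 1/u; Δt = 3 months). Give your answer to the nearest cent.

$1.09

CRR parameters: u = e^(σ√Δt) = e^(0.3·√0.25) = 1.1618, d = 1/u = 0.8607
Per-period rate: rΔt = 0.1·0.25 = 0.025, so R = e^0.025 = 1.0253
Risk-neutral probability p = (e^0.025 − 0.8607)/(1.1618 − 0.8607) = 0.1646/0.3011 = 0.5466
Terminal stock prices: S_uu = 80.99, S_ud = 60, S_dd = 44.45
Terminal payoffs (K − S): max(-30.99, 0) = 0, max(-10, 0) = 0, max(5.551, 0) = 5.551
Node u (S = 69.71): V_u = e^(−0.025)·[0.5466·0.0000 + 0.4534·0.0000] = 0.0000
Node d (S = 51.64): V_d = e^(−0.025)·[0.5466·0.0000 + 0.4534·5.5509] = 2.4544
Node 0 (S = 60): V_0 = e^(−0.025)·[0.5466·0.0000 + 0.4534·2.4544] = 1.0853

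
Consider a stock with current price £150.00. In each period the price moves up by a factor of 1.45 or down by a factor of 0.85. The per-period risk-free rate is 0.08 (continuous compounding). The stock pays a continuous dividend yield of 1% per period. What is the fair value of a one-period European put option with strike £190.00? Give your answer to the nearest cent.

Per-period risk-free factor R = e^0.08 = 1.0833; dividend-adjusted growth = e^(0.08−0.01) = 1.0725.
Risk-neutral probability p = (1.0725 − 0.85)/(1.45 − 0.85) = 0.2225/0.6000 = 0.3708
Terminal stock prices: S_u = 217.5, S_d = 127.5
Terminal payoffs (K − S): max(-27.5, 0) = 0, max(62.5, 0) = 62.5
Node 0 (S = 150): V_0 = e^(−0.08)·[0.3708·0.0000 + 0.6292·62.5000] = 36.2988

£36.30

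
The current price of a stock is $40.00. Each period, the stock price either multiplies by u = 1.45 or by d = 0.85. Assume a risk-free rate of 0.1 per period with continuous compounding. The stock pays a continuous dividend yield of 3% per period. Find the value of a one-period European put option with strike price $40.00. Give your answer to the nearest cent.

$3.42

Per-period risk-free factor R = e^0.1 = 1.1052; dividend-adjusted growth = e^(0.1−0.03) = 1.0725.
Risk-neutral probability p = (1.0725 − 0.85)/(1.45 − 0.85) = 0.2225/0.6000 = 0.3708
Terminal stock prices: S_u = 58, S_d = 34
Terminal payoffs (K − S): max(-18, 0) = 0, max(6, 0) = 6
Node 0 (S = 40): V_0 = e^(−0.1)·[0.3708·0.0000 + 0.6292·6.0000] = 3.4157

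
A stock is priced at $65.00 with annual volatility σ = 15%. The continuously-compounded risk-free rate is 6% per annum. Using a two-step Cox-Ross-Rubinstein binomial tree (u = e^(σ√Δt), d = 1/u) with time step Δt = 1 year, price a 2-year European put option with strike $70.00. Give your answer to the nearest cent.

$4.10

CRR parameters: u = e^(σ√Δt) = e^(0.15·√1) = 1.1618, d = 1/u = 0.8607
Per-period rate: rΔt = 0.06·1 = 0.06, so R = e^0.06 = 1.0618
Risk-neutral probability p = (e^0.06 − 0.8607)/(1.1618 − 0.8607) = 0.2011/0.3011 = 0.6679
Terminal stock prices: S_uu = 87.74, S_ud = 65, S_dd = 48.15
Terminal payoffs (K − S): max(-17.74, 0) = 0, max(5, 0) = 5, max(21.85, 0) = 21.85
Node u (S = 75.52): V_u = e^(−0.06)·[0.6679·0.0000 + 0.3321·5.0000] = 1.5637
Node d (S = 55.95): V_d = e^(−0.06)·[0.6679·5.0000 + 0.3321·21.8468] = 9.9775
Node 0 (S = 65): V_0 = e^(−0.06)·[0.6679·1.5637 + 0.3321·9.9775] = 4.1040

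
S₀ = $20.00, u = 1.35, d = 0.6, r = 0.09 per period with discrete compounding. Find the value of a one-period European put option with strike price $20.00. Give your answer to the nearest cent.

$2.54

Risk-neutral probability p = (1 + 0.09 − 0.6)/(1.35 − 0.6) = 0.4900/0.7500 = 0.6533
Terminal stock prices: S_u = 27, S_d = 12
Terminal payoffs (K − S): max(-7, 0) = 0, max(8, 0) = 8
Node 0 (S = 20): V_0 = 1/1.09·[0.6533·0.0000 + 0.3467·8.0000] = 2.5443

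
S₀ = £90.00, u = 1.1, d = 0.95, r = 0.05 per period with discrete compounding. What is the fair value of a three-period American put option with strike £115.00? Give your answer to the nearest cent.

Risk-neutral probability p = (1 + 0.05 − 0.95)/(1.1 − 0.95) = 0.1000/0.1500 = 0.6667
Terminal stock prices: S_uuu = 119.8, S_uud = 103.5, S_udd = 89.35, S_ddd = 77.16
Terminal payoffs (K − S): max(-4.79, 0) = 0, max(11.54, 0) = 11.54, max(25.65, 0) = 25.65, max(37.84, 0) = 37.84
Node uu (S = 108.9): continuation = 1/1.05·[0.6667·0.0000 + 0.3333·11.5450] = 3.6651; exercise value = 6.1000 > continuation, so V_uu = 6.1000 (exercise)
Node ud (S = 94.05): continuation = 1/1.05·[0.6667·11.5450 + 0.3333·25.6525] = 15.4738; exercise value = 20.9500 > continuation, so V_ud = 20.9500 (exercise)
Node dd (S = 81.22): continuation = 1/1.05·[0.6667·25.6525 + 0.3333·37.8363] = 28.2988; exercise value = 33.7750 > continuation, so V_dd = 33.7750 (exercise)
Node u (S = 99): continuation = 1/1.05·[0.6667·6.1000 + 0.3333·20.9500] = 10.5238; exercise value = 16.0000 > continuation, so V_u = 16.0000 (exercise)
Node d (S = 85.5): continuation = 1/1.05·[0.6667·20.9500 + 0.3333·33.7750] = 24.0238; exercise value = 29.5000 > continuation, so V_d = 29.5000 (exercise)
Node 0 (S = 90): continuation = 1/1.05·[0.6667·16.0000 + 0.3333·29.5000] = 19.5238; exercise value = 25.0000 > continuation, so V_0 = 25.0000 (exercise)

£25.00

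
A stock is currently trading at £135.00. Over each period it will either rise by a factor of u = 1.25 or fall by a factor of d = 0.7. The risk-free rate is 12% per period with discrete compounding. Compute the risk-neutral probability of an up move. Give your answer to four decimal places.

p = 0.7636

Risk-neutral probability p = (1 + 0.12 − 0.7)/(1.25 − 0.7) = 0.4200/0.5500 = 0.7636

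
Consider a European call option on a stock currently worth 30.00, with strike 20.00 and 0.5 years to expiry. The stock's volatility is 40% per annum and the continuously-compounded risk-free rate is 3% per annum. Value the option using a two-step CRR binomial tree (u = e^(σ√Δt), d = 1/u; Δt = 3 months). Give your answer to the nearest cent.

10.30

CRR parameters: u = e^(σ√Δt) = e^(0.4·√0.25) = 1.2214, d = 1/u = 0.8187
Per-period rate: rΔt = 0.03·0.25 = 0.0075, so R = e^0.0075 = 1.0075
Risk-neutral probability p = (e^0.0075 − 0.8187)/(1.2214 − 0.8187) = 0.1888/0.4027 = 0.4689
Terminal stock prices: S_uu = 44.75, S_ud = 30, S_dd = 20.11
Terminal payoffs (S − K): max(24.75, 0) = 24.75, max(10, 0) = 10, max(0.1096, 0) = 0.1096
Node u (S = 36.64): V_u = e^(−0.0075)·[0.4689·24.7547 + 0.5311·10.0000] = 16.7915
Node d (S = 24.56): V_d = e^(−0.0075)·[0.4689·10.0000 + 0.5311·0.1096] = 4.7114
Node 0 (S = 30): V_0 = e^(−0.0075)·[0.4689·16.7915 + 0.5311·4.7114] = 10.2978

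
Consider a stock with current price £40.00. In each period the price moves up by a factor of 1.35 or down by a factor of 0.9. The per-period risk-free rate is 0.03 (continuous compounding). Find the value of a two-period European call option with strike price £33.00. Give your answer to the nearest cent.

£9.21

Risk-neutral probability p = (e^0.03 − 0.9)/(1.35 − 0.9) = 0.1305/0.4500 = 0.2899
Terminal stock prices: S_uu = 72.9, S_ud = 48.6, S_dd = 32.4
Terminal payoffs (S − K): max(39.9, 0) = 39.9, max(15.6, 0) = 15.6, max(-0.6, 0) = 0
Node u (S = 54): V_u = e^(−0.03)·[0.2899·39.9000 + 0.7101·15.6000] = 21.9753
Node d (S = 36): V_d = e^(−0.03)·[0.2899·15.6000 + 0.7101·0.0000] = 4.3888
Node 0 (S = 40): V_0 = e^(−0.03)·[0.2899·21.9753 + 0.7101·4.3888] = 9.2067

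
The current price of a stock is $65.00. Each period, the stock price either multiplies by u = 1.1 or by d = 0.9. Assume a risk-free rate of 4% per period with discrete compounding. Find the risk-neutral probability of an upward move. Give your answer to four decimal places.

p = 0.7000

Risk-neutral probability p = (1 + 0.04 − 0.9)/(1.1 − 0.9) = 0.1400/0.2000 = 0.7000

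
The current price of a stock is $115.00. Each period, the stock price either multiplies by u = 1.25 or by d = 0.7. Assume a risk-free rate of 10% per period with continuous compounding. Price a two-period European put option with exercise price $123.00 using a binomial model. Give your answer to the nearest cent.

Risk-neutral probability p = (e^0.1 − 0.7)/(1.25 − 0.7) = 0.4052/0.5500 = 0.7367
Terminal stock prices: S_uu = 179.7, S_ud = 100.6, S_dd = 56.35
Terminal payoffs (K − S): max(-56.69, 0) = 0, max(22.38, 0) = 22.38, max(66.65, 0) = 66.65
Node u (S = 143.8): V_u = e^(−0.1)·[0.7367·0.0000 + 0.2633·22.3750] = 5.3312
Node d (S = 80.5): V_d = e^(−0.1)·[0.7367·22.3750 + 0.2633·66.6500] = 30.7950
Node 0 (S = 115): V_0 = e^(−0.1)·[0.7367·5.3312 + 0.2633·30.7950] = 10.8911

$10.89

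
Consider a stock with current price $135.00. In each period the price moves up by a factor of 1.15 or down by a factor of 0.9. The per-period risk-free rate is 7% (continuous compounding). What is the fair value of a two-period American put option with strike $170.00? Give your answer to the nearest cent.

$35.00

Risk-neutral probability p = (e^0.07 − 0.9)/(1.15 − 0.9) = 0.1725/0.2500 = 0.6900
Terminal stock prices: S_uu = 178.5, S_ud = 139.7, S_dd = 109.4
Terminal payoffs (K − S): max(-8.537, 0) = 0, max(30.28, 0) = 30.28, max(60.65, 0) = 60.65
Node u (S = 155.2): continuation = e^(−0.07)·[0.6900·0.0000 + 0.3100·30.2750] = 8.7498; exercise value = 14.7500 > continuation, so V_u = 14.7500 (exercise)
Node d (S = 121.5): continuation = e^(−0.07)·[0.6900·30.2750 + 0.3100·60.6500] = 37.0069; exercise value = 48.5000 > continuation, so V_d = 48.5000 (exercise)
Node 0 (S = 135): continuation = e^(−0.07)·[0.6900·14.7500 + 0.3100·48.5000] = 23.5069; exercise value = 35.0000 > continuation, so V_0 = 35.0000 (exercise)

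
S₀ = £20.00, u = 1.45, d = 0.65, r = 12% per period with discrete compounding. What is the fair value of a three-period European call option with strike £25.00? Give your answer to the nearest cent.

Risk-neutral probability p = (1 + 0.12 − 0.65)/(1.45 − 0.65) = 0.4700/0.8000 = 0.5875
Terminal stock prices: S_uuu = 60.97, S_uud = 27.33, S_udd = 12.25, S_ddd = 5.492
Terminal payoffs (S − K): max(35.97, 0) = 35.97, max(2.332, 0) = 2.332, max(-12.75, 0) = 0, max(-19.51, 0) = 0
Node uu (S = 42.05): V_uu = 1/1.12·[0.5875·35.9725 + 0.4125·2.3325] = 19.7286
Node ud (S = 18.85): V_ud = 1/1.12·[0.5875·2.3325 + 0.4125·0.0000] = 1.2235
Node dd (S = 8.45): V_dd = 1/1.12·[0.5875·0.0000 + 0.4125·0.0000] = 0.0000
Node u (S = 29): V_u = 1/1.12·[0.5875·19.7286 + 0.4125·1.2235] = 10.7993
Node d (S = 13): V_d = 1/1.12·[0.5875·1.2235 + 0.4125·0.0000] = 0.6418
Node 0 (S = 20): V_0 = 1/1.12·[0.5875·10.7993 + 0.4125·0.6418] = 5.9012

£5.90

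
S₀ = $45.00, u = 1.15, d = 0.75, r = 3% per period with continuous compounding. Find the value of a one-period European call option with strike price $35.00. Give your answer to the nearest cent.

$11.40

Risk-neutral probability p = (e^0.03 − 0.75)/(1.15 − 0.75) = 0.2805/0.4000 = 0.7011
Terminal stock prices: S_u = 51.75, S_d = 33.75
Terminal payoffs (S − K): max(16.75, 0) = 16.75, max(-1.25, 0) = 0
Node 0 (S = 45): V_0 = e^(−0.03)·[0.7011·16.7500 + 0.2989·0.0000] = 11.3969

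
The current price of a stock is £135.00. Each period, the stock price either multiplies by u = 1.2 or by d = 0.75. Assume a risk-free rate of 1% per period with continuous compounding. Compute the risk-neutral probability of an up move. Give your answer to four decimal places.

p = 0.5779

Risk-neutral probability p = (e^0.01 − 0.75)/(1.2 − 0.75) = 0.2601/0.4500 = 0.5779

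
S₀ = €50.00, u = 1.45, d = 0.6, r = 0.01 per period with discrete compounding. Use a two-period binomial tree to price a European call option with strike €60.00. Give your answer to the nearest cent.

Risk-neutral probability p = (1 + 0.01 − 0.6)/(1.45 − 0.6) = 0.4100/0.8500 = 0.4824
Terminal stock prices: S_uu = 105.1, S_ud = 43.5, S_dd = 18
Terminal payoffs (S − K): max(45.12, 0) = 45.12, max(-16.5, 0) = 0, max(-42, 0) = 0
Node u (S = 72.5): V_u = 1/1.01·[0.4824·45.1250 + 0.5176·0.0000] = 21.5507
Node d (S = 30): V_d = 1/1.01·[0.4824·0.0000 + 0.5176·0.0000] = 0.0000
Node 0 (S = 50): V_0 = 1/1.01·[0.4824·21.5507 + 0.5176·0.0000] = 10.2921

€10.29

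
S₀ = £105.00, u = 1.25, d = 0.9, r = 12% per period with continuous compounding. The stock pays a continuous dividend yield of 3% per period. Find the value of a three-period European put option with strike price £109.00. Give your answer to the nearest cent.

£2.62

Per-period risk-free factor R = e^0.12 = 1.1275; dividend-adjusted growth = e^(0.12−0.03) = 1.0942.
Risk-neutral probability p = (1.0942 − 0.9)/(1.25 − 0.9) = 0.1942/0.3500 = 0.5548
Terminal stock prices: S_uuu = 205.1, S_uud = 147.7, S_udd = 106.3, S_ddd = 76.55
Terminal payoffs (K − S): max(-96.08, 0) = 0, max(-38.66, 0) = 0, max(2.688, 0) = 2.688, max(32.45, 0) = 32.45
Node uu (S = 164.1): V_uu = e^(−0.12)·[0.5548·0.0000 + 0.4452·0.0000] = 0.0000
Node ud (S = 118.1): V_ud = e^(−0.12)·[0.5548·0.0000 + 0.4452·2.6875] = 1.0612
Node dd (S = 85.05): V_dd = e^(−0.12)·[0.5548·2.6875 + 0.4452·32.4550] = 14.1379
Node u (S = 131.2): V_u = e^(−0.12)·[0.5548·0.0000 + 0.4452·1.0612] = 0.4190
Node d (S = 94.5): V_d = e^(−0.12)·[0.5548·1.0612 + 0.4452·14.1379] = 6.1048
Node 0 (S = 105): V_0 = e^(−0.12)·[0.5548·0.4190 + 0.4452·6.1048] = 2.6168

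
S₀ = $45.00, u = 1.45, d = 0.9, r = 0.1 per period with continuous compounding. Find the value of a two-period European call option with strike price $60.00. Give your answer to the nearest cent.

Risk-neutral probability p = (e^0.1 − 0.9)/(1.45 − 0.9) = 0.2052/0.5500 = 0.3730
Terminal stock prices: S_uu = 94.61, S_ud = 58.73, S_dd = 36.45
Terminal payoffs (S − K): max(34.61, 0) = 34.61, max(-1.275, 0) = 0, max(-23.55, 0) = 0
Node u (S = 65.25): V_u = e^(−0.1)·[0.3730·34.6125 + 0.6270·0.0000] = 11.6831
Node d (S = 40.5): V_d = e^(−0.1)·[0.3730·0.0000 + 0.6270·0.0000] = 0.0000
Node 0 (S = 45): V_0 = e^(−0.1)·[0.3730·11.6831 + 0.6270·0.0000] = 3.9435

$3.94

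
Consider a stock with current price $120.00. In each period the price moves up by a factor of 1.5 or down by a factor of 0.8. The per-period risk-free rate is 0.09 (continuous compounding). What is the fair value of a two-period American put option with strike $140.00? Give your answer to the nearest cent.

$23.31

Risk-neutral probability p = (e^0.09 − 0.8)/(1.5 − 0.8) = 0.2942/0.7000 = 0.4202
Terminal stock prices: S_uu = 270, S_ud = 144, S_dd = 76.8
Terminal payoffs (K − S): max(-130, 0) = 0, max(-4, 0) = 0, max(63.2, 0) = 63.2
Node u (S = 180): continuation = e^(−0.09)·[0.4202·0.0000 + 0.5798·0.0000] = 0.0000; exercise value = 0.0000 ≤ continuation, so V_u = 0.0000
Node d (S = 96): continuation = e^(−0.09)·[0.4202·0.0000 + 0.5798·63.2000] = 33.4867; exercise value = 44.0000 > continuation, so V_d = 44.0000 (exercise)
Node 0 (S = 120): continuation = e^(−0.09)·[0.4202·0.0000 + 0.5798·44.0000] = 23.3135; exercise value = 20.0000 ≤ continuation, so V_0 = 23.3135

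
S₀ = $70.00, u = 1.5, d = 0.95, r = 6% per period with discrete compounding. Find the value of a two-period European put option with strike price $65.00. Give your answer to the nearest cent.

$1.04

Risk-neutral probability p = (1 + 0.06 − 0.95)/(1.5 − 0.95) = 0.1100/0.5500 = 0.2000
Terminal stock prices: S_uu = 157.5, S_ud = 99.75, S_dd = 63.17
Terminal payoffs (K − S): max(-92.5, 0) = 0, max(-34.75, 0) = 0, max(1.825, 0) = 1.825
Node u (S = 105): V_u = 1/1.06·[0.2000·0.0000 + 0.8000·0.0000] = 0.0000
Node d (S = 66.5): V_d = 1/1.06·[0.2000·0.0000 + 0.8000·1.8250] = 1.3774
Node 0 (S = 70): V_0 = 1/1.06·[0.2000·0.0000 + 0.8000·1.3774] = 1.0395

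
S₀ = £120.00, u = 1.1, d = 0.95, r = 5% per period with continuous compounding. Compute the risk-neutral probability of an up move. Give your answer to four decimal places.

p = 0.6751

Risk-neutral probability p = (e^0.05 − 0.95)/(1.1 − 0.95) = 0.1013/0.1500 = 0.6751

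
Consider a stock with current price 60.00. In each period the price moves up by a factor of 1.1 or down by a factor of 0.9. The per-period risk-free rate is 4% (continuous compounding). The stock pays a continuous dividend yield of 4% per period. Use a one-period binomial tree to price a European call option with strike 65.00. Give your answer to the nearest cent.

0.48

Per-period risk-free factor R = e^0.04 = 1.0408; dividend-adjusted growth = e^(0.04−0.04) = 1.0000.
Risk-neutral probability p = (1.0000 − 0.9)/(1.1 − 0.9) = 0.1000/0.2000 = 0.5000
Terminal stock prices: S_u = 66, S_d = 54
Terminal payoffs (S − K): max(1, 0) = 1, max(-11, 0) = 0
Node 0 (S = 60): V_0 = e^(−0.04)·[0.5000·1.0000 + 0.5000·0.0000] = 0.4804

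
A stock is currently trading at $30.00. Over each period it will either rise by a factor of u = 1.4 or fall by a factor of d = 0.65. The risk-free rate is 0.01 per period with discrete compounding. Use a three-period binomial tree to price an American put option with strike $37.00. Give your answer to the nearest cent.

Risk-neutral probability p = (1 + 0.01 − 0.65)/(1.4 − 0.65) = 0.3600/0.7500 = 0.4800
Terminal stock prices: S_uuu = 82.32, S_uud = 38.22, S_udd = 17.75, S_ddd = 8.239
Terminal payoffs (K − S): max(-45.32, 0) = 0, max(-1.22, 0) = 0, max(19.25, 0) = 19.25, max(28.76, 0) = 28.76
Node uu (S = 58.8): continuation = 1/1.01·[0.4800·0.0000 + 0.5200·0.0000] = 0.0000; exercise value = 0.0000 ≤ continuation, so V_uu = 0.0000
Node ud (S = 27.3): continuation = 1/1.01·[0.4800·0.0000 + 0.5200·19.2550] = 9.9135; exercise value = 9.7000 ≤ continuation, so V_ud = 9.9135
Node dd (S = 12.68): continuation = 1/1.01·[0.4800·19.2550 + 0.5200·28.7613] = 23.9587; exercise value = 24.3250 > continuation, so V_dd = 24.3250 (exercise)
Node u (S = 42): continuation = 1/1.01·[0.4800·0.0000 + 0.5200·9.9135] = 5.1040; exercise value = 0.0000 ≤ continuation, so V_u = 5.1040
Node d (S = 19.5): continuation = 1/1.01·[0.4800·9.9135 + 0.5200·24.3250] = 17.2351; exercise value = 17.5000 > continuation, so V_d = 17.5000 (exercise)
Node 0 (S = 30): continuation = 1/1.01·[0.4800·5.1040 + 0.5200·17.5000] = 11.4355; exercise value = 7.0000 ≤ continuation, so V_0 = 11.4355

$11.44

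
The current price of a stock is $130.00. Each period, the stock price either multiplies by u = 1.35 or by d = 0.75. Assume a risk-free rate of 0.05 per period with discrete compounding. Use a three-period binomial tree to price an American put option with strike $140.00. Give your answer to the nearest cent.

Risk-neutral probability p = (1 + 0.05 − 0.75)/(1.35 − 0.75) = 0.3000/0.6000 = 0.5000
Terminal stock prices: S_uuu = 319.8, S_uud = 177.7, S_udd = 98.72, S_ddd = 54.84
Terminal payoffs (K − S): max(-179.8, 0) = 0, max(-37.69, 0) = 0, max(41.28, 0) = 41.28, max(85.16, 0) = 85.16
Node uu (S = 236.9): continuation = 1/1.05·[0.5000·0.0000 + 0.5000·0.0000] = 0.0000; exercise value = 0.0000 ≤ continuation, so V_uu = 0.0000
Node ud (S = 131.6): continuation = 1/1.05·[0.5000·0.0000 + 0.5000·41.2812] = 19.6577; exercise value = 8.3750 ≤ continuation, so V_ud = 19.6577
Node dd (S = 73.12): continuation = 1/1.05·[0.5000·41.2812 + 0.5000·85.1562] = 60.2083; exercise value = 66.8750 > continuation, so V_dd = 66.8750 (exercise)
Node u (S = 175.5): continuation = 1/1.05·[0.5000·0.0000 + 0.5000·19.6577] = 9.3608; exercise value = 0.0000 ≤ continuation, so V_u = 9.3608
Node d (S = 97.5): continuation = 1/1.05·[0.5000·19.6577 + 0.5000·66.8750] = 41.2061; exercise value = 42.5000 > continuation, so V_d = 42.5000 (exercise)
Node 0 (S = 130): continuation = 1/1.05·[0.5000·9.3608 + 0.5000·42.5000] = 24.6956; exercise value = 10.0000 ≤ continuation, so V_0 = 24.6956

$24.70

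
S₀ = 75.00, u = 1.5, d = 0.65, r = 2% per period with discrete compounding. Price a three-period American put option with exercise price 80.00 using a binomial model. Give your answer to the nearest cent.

23.30

Risk-neutral probability p = (1 + 0.02 − 0.65)/(1.5 − 0.65) = 0.3700/0.8500 = 0.4353
Terminal stock prices: S_uuu = 253.1, S_uud = 109.7, S_udd = 47.53, S_ddd = 20.6
Terminal payoffs (K − S): max(-173.1, 0) = 0, max(-29.69, 0) = 0, max(32.47, 0) = 32.47, max(59.4, 0) = 59.4
Node uu (S = 168.8): continuation = 1/1.02·[0.4353·0.0000 + 0.5647·0.0000] = 0.0000; exercise value = 0.0000 ≤ continuation, so V_uu = 0.0000
Node ud (S = 73.12): continuation = 1/1.02·[0.4353·0.0000 + 0.5647·32.4687] = 17.9758; exercise value = 6.8750 ≤ continuation, so V_ud = 17.9758
Node dd (S = 31.69): continuation = 1/1.02·[0.4353·32.4687 + 0.5647·59.4031] = 46.7439; exercise value = 48.3125 > continuation, so V_dd = 48.3125 (exercise)
Node u (S = 112.5): continuation = 1/1.02·[0.4353·0.0000 + 0.5647·17.9758] = 9.9520; exercise value = 0.0000 ≤ continuation, so V_u = 9.9520
Node d (S = 48.75): continuation = 1/1.02·[0.4353·17.9758 + 0.5647·48.3125] = 34.4187; exercise value = 31.2500 ≤ continuation, so V_d = 34.4187
Node 0 (S = 75): continuation = 1/1.02·[0.4353·9.9520 + 0.5647·34.4187] = 23.3025; exercise value = 5.0000 ≤ continuation, so V_0 = 23.3025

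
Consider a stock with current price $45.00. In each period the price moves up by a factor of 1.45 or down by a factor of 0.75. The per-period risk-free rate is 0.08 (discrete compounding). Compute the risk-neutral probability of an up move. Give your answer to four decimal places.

p = 0.4714

Risk-neutral probability p = (1 + 0.08 − 0.75)/(1.45 − 0.75) = 0.3300/0.7000 = 0.4714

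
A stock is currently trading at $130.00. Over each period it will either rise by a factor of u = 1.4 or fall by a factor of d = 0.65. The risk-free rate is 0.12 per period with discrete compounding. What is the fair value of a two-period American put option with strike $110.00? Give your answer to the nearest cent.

Risk-neutral probability p = (1 + 0.12 − 0.65)/(1.4 − 0.65) = 0.4700/0.7500 = 0.6267
Terminal stock prices: S_uu = 254.8, S_ud = 118.3, S_dd = 54.93
Terminal payoffs (K − S): max(-144.8, 0) = 0, max(-8.3, 0) = 0, max(55.07, 0) = 55.07
Node u (S = 182): continuation = 1/1.12·[0.6267·0.0000 + 0.3733·0.0000] = 0.0000; exercise value = 0.0000 ≤ continuation, so V_u = 0.0000
Node d (S = 84.5): continuation = 1/1.12·[0.6267·0.0000 + 0.3733·55.0750] = 18.3583; exercise value = 25.5000 > continuation, so V_d = 25.5000 (exercise)
Node 0 (S = 130): continuation = 1/1.12·[0.6267·0.0000 + 0.3733·25.5000] = 8.5000; exercise value = 0.0000 ≤ continuation, so V_0 = 8.5000

$8.50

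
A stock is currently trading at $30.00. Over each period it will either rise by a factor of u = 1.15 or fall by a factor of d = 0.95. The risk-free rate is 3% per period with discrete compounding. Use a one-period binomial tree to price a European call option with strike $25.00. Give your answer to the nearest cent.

Risk-neutral probability p = (1 + 0.03 − 0.95)/(1.15 − 0.95) = 0.0800/0.2000 = 0.4000
Terminal stock prices: S_u = 34.5, S_d = 28.5
Terminal payoffs (S − K): max(9.5, 0) = 9.5, max(3.5, 0) = 3.5
Node 0 (S = 30): V_0 = 1/1.03·[0.4000·9.5000 + 0.6000·3.5000] = 5.7282

$5.73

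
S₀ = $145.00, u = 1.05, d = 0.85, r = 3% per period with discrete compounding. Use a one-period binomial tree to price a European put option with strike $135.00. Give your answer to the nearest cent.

$1.14

Risk-neutral probability p = (1 + 0.03 − 0.85)/(1.05 − 0.85) = 0.1800/0.2000 = 0.9000
Terminal stock prices: S_u = 152.2, S_d = 123.2
Terminal payoffs (K − S): max(-17.25, 0) = 0, max(11.75, 0) = 11.75
Node 0 (S = 145): V_0 = 1/1.03·[0.9000·0.0000 + 0.1000·11.7500] = 1.1408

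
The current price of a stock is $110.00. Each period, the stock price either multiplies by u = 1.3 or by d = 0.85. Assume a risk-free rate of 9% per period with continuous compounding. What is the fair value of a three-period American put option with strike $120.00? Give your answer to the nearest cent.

Risk-neutral probability p = (e^0.09 − 0.85)/(1.3 − 0.85) = 0.2442/0.4500 = 0.5426
Terminal stock prices: S_uuu = 241.7, S_uud = 158, S_udd = 103.3, S_ddd = 67.55
Terminal payoffs (K − S): max(-121.7, 0) = 0, max(-38.02, 0) = 0, max(16.68, 0) = 16.68, max(52.45, 0) = 52.45
Node uu (S = 185.9): continuation = e^(−0.09)·[0.5426·0.0000 + 0.4574·0.0000] = 0.0000; exercise value = 0.0000 ≤ continuation, so V_uu = 0.0000
Node ud (S = 121.5): continuation = e^(−0.09)·[0.5426·0.0000 + 0.4574·16.6825] = 6.9737; exercise value = 0.0000 ≤ continuation, so V_ud = 6.9737
Node dd (S = 79.47): continuation = e^(−0.09)·[0.5426·16.6825 + 0.4574·52.4463] = 30.1967; exercise value = 40.5250 > continuation, so V_dd = 40.5250 (exercise)
Node u (S = 143): continuation = e^(−0.09)·[0.5426·0.0000 + 0.4574·6.9737] = 2.9152; exercise value = 0.0000 ≤ continuation, so V_u = 2.9152
Node d (S = 93.5): continuation = e^(−0.09)·[0.5426·6.9737 + 0.4574·40.5250] = 20.3987; exercise value = 26.5000 > continuation, so V_d = 26.5000 (exercise)
Node 0 (S = 110): continuation = e^(−0.09)·[0.5426·2.9152 + 0.4574·26.5000] = 12.5233; exercise value = 10.0000 ≤ continuation, so V_0 = 12.5233

$12.52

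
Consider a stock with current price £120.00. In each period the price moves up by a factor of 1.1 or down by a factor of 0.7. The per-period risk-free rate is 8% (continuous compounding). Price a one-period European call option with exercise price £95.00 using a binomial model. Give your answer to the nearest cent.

Risk-neutral probability p = (e^0.08 − 0.7)/(1.1 − 0.7) = 0.3833/0.4000 = 0.9582
Terminal stock prices: S_u = 132, S_d = 84
Terminal payoffs (S − K): max(37, 0) = 37, max(-11, 0) = 0
Node 0 (S = 120): V_0 = e^(−0.08)·[0.9582·37.0000 + 0.0418·0.0000] = 32.7282

£32.73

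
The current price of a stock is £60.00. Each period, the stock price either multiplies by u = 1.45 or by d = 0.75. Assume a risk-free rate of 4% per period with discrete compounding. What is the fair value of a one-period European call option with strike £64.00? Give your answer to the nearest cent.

Risk-neutral probability p = (1 + 0.04 − 0.75)/(1.45 − 0.75) = 0.2900/0.7000 = 0.4143
Terminal stock prices: S_u = 87, S_d = 45
Terminal payoffs (S − K): max(23, 0) = 23, max(-19, 0) = 0
Node 0 (S = 60): V_0 = 1/1.04·[0.4143·23.0000 + 0.5857·0.0000] = 9.1621

£9.16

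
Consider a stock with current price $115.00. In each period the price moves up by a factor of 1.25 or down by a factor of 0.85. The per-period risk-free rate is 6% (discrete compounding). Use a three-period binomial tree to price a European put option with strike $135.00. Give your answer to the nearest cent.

$15.08

Risk-neutral probability p = (1 + 0.06 − 0.85)/(1.25 − 0.85) = 0.2100/0.4000 = 0.5250
Terminal stock prices: S_uuu = 224.6, S_uud = 152.7, S_udd = 103.9, S_ddd = 70.62
Terminal payoffs (K − S): max(-89.61, 0) = 0, max(-17.73, 0) = 0, max(31.14, 0) = 31.14, max(64.38, 0) = 64.38
Node uu (S = 179.7): V_uu = 1/1.06·[0.5250·0.0000 + 0.4750·0.0000] = 0.0000
Node ud (S = 122.2): V_ud = 1/1.06·[0.5250·0.0000 + 0.4750·31.1406] = 13.9545
Node dd (S = 83.09): V_dd = 1/1.06·[0.5250·31.1406 + 0.4750·64.3756] = 44.2710
Node u (S = 143.8): V_u = 1/1.06·[0.5250·0.0000 + 0.4750·13.9545] = 6.2532
Node d (S = 97.75): V_d = 1/1.06·[0.5250·13.9545 + 0.4750·44.2710] = 26.7499
Node 0 (S = 115): V_0 = 1/1.06·[0.5250·6.2532 + 0.4750·26.7499] = 15.0841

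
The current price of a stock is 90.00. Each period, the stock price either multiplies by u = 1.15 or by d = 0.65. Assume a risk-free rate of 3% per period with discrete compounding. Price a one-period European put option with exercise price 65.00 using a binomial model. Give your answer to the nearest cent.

Risk-neutral probability p = (1 + 0.03 − 0.65)/(1.15 − 0.65) = 0.3800/0.5000 = 0.7600
Terminal stock prices: S_u = 103.5, S_d = 58.5
Terminal payoffs (K − S): max(-38.5, 0) = 0, max(6.5, 0) = 6.5
Node 0 (S = 90): V_0 = 1/1.03·[0.7600·0.0000 + 0.2400·6.5000] = 1.5146

1.51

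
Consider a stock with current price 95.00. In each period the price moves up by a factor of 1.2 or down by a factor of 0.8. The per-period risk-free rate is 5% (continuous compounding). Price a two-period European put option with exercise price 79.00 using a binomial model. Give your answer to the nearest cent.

Risk-neutral probability p = (e^0.05 − 0.8)/(1.2 − 0.8) = 0.2513/0.4000 = 0.6282
Terminal stock prices: S_uu = 136.8, S_ud = 91.2, S_dd = 60.8
Terminal payoffs (K − S): max(-57.8, 0) = 0, max(-12.2, 0) = 0, max(18.2, 0) = 18.2
Node u (S = 114): V_u = e^(−0.05)·[0.6282·0.0000 + 0.3718·0.0000] = 0.0000
Node d (S = 76): V_d = e^(−0.05)·[0.6282·0.0000 + 0.3718·18.2000] = 6.4371
Node 0 (S = 95): V_0 = e^(−0.05)·[0.6282·0.0000 + 0.3718·6.4371] = 2.2767

2.28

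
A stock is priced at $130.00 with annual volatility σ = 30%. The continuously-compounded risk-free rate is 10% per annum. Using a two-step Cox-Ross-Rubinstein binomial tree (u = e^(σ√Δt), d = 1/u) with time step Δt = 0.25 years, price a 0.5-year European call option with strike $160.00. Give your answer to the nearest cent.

$4.40

CRR parameters: u = e^(σ√Δt) = e^(0.3·√0.25) = 1.1618, d = 1/u = 0.8607
Per-period rate: rΔt = 0.1·0.25 = 0.025, so R = e^0.025 = 1.0253
Risk-neutral probability p = (e^0.025 − 0.8607)/(1.1618 − 0.8607) = 0.1646/0.3011 = 0.5466
Terminal stock prices: S_uu = 175.5, S_ud = 130, S_dd = 96.31
Terminal payoffs (S − K): max(15.48, 0) = 15.48, max(-30, 0) = 0, max(-63.69, 0) = 0
Node u (S = 151): V_u = e^(−0.025)·[0.5466·15.4816 + 0.4534·0.0000] = 8.2539
Node d (S = 111.9): V_d = e^(−0.025)·[0.5466·0.0000 + 0.4534·0.0000] = 0.0000
Node 0 (S = 130): V_0 = e^(−0.025)·[0.5466·8.2539 + 0.4534·0.0000] = 4.4005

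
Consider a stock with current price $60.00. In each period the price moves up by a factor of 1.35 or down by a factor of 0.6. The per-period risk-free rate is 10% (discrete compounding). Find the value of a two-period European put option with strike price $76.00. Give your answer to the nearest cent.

$15.06

Risk-neutral probability p = (1 + 0.1 − 0.6)/(1.35 − 0.6) = 0.5000/0.7500 = 0.6667
Terminal stock prices: S_uu = 109.4, S_ud = 48.6, S_dd = 21.6
Terminal payoffs (K − S): max(-33.35, 0) = 0, max(27.4, 0) = 27.4, max(54.4, 0) = 54.4
Node u (S = 81): V_u = 1/1.1·[0.6667·0.0000 + 0.3333·27.4000] = 8.3030
Node d (S = 36): V_d = 1/1.1·[0.6667·27.4000 + 0.3333·54.4000] = 33.0909
Node 0 (S = 60): V_0 = 1/1.1·[0.6667·8.3030 + 0.3333·33.0909] = 15.0597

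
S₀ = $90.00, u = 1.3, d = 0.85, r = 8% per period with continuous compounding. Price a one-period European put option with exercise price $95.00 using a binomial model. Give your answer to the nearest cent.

Risk-neutral probability p = (e^0.08 − 0.85)/(1.3 − 0.85) = 0.2333/0.4500 = 0.5184
Terminal stock prices: S_u = 117, S_d = 76.5
Terminal payoffs (K − S): max(-22, 0) = 0, max(18.5, 0) = 18.5
Node 0 (S = 90): V_0 = e^(−0.08)·[0.5184·0.0000 + 0.4816·18.5000] = 8.2243

$8.22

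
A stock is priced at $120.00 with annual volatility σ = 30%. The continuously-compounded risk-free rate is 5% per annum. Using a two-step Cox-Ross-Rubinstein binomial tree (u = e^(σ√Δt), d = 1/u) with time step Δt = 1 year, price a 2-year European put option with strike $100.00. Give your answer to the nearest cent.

CRR parameters: u = e^(σ√Δt) = e^(0.3·√1) = 1.3499, d = 1/u = 0.7408
Per-period rate: rΔt = 0.05·1 = 0.05, so R = e^0.05 = 1.0513
Risk-neutral probability p = (e^0.05 − 0.7408)/(1.3499 − 0.7408) = 0.3105/0.6090 = 0.5097
Terminal stock prices: S_uu = 218.7, S_ud = 120, S_dd = 65.86
Terminal payoffs (K − S): max(-118.7, 0) = 0, max(-20, 0) = 0, max(34.14, 0) = 34.14
Node u (S = 162): V_u = e^(−0.05)·[0.5097·0.0000 + 0.4903·0.0000] = 0.0000
Node d (S = 88.9): V_d = e^(−0.05)·[0.5097·0.0000 + 0.4903·34.1426] = 15.9224
Node 0 (S = 120): V_0 = e^(−0.05)·[0.5097·0.0000 + 0.4903·15.9224] = 7.4254

$7.43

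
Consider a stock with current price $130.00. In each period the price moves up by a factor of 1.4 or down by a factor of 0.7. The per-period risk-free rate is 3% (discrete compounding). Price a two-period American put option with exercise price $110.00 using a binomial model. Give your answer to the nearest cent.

$12.19

Risk-neutral probability p = (1 + 0.03 − 0.7)/(1.4 − 0.7) = 0.3300/0.7000 = 0.4714
Terminal stock prices: S_uu = 254.8, S_ud = 127.4, S_dd = 63.7
Terminal payoffs (K − S): max(-144.8, 0) = 0, max(-17.4, 0) = 0, max(46.3, 0) = 46.3
Node u (S = 182): continuation = 1/1.03·[0.4714·0.0000 + 0.5286·0.0000] = 0.0000; exercise value = 0.0000 ≤ continuation, so V_u = 0.0000
Node d (S = 91): continuation = 1/1.03·[0.4714·0.0000 + 0.5286·46.3000] = 23.7601; exercise value = 19.0000 ≤ continuation, so V_d = 23.7601
Node 0 (S = 130): continuation = 1/1.03·[0.4714·0.0000 + 0.5286·23.7601] = 12.1931; exercise value = 0.0000 ≤ continuation, so V_0 = 12.1931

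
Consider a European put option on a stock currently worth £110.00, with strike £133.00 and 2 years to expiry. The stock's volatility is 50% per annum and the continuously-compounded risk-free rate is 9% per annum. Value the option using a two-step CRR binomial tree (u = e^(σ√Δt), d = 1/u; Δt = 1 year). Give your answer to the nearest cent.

CRR parameters: u = e^(σ√Δt) = e^(0.5·√1) = 1.6487, d = 1/u = 0.6065
Per-period rate: rΔt = 0.09·1 = 0.09, so R = e^0.09 = 1.0942
Risk-neutral probability p = (e^0.09 − 0.6065)/(1.6487 − 0.6065) = 0.4876/1.0422 = 0.4679
Terminal stock prices: S_uu = 299, S_ud = 110, S_dd = 40.47
Terminal payoffs (K − S): max(-166, 0) = 0, max(23, 0) = 23, max(92.53, 0) = 92.53
Node u (S = 181.4): V_u = e^(−0.09)·[0.4679·0.0000 + 0.5321·23.0000] = 11.1849
Node d (S = 66.72): V_d = e^(−0.09)·[0.4679·23.0000 + 0.5321·92.5333] = 54.8345
Node 0 (S = 110): V_0 = e^(−0.09)·[0.4679·11.1849 + 0.5321·54.8345] = 31.4490

£31.45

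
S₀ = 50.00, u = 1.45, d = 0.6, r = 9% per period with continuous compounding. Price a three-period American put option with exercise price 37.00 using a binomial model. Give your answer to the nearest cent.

Risk-neutral probability p = (e^0.09 − 0.6)/(1.45 − 0.6) = 0.4942/0.8500 = 0.5814
Terminal stock prices: S_uuu = 152.4, S_uud = 63.07, S_udd = 26.1, S_ddd = 10.8
Terminal payoffs (K − S): max(-115.4, 0) = 0, max(-26.07, 0) = 0, max(10.9, 0) = 10.9, max(26.2, 0) = 26.2
Node uu (S = 105.1): continuation = e^(−0.09)·[0.5814·0.0000 + 0.4186·0.0000] = 0.0000; exercise value = 0.0000 ≤ continuation, so V_uu = 0.0000
Node ud (S = 43.5): continuation = e^(−0.09)·[0.5814·0.0000 + 0.4186·10.9000] = 4.1702; exercise value = 0.0000 ≤ continuation, so V_ud = 4.1702
Node dd (S = 18): continuation = e^(−0.09)·[0.5814·10.9000 + 0.4186·26.2000] = 15.8155; exercise value = 19.0000 > continuation, so V_dd = 19.0000 (exercise)
Node u (S = 72.5): continuation = e^(−0.09)·[0.5814·0.0000 + 0.4186·4.1702] = 1.5955; exercise value = 0.0000 ≤ continuation, so V_u = 1.5955
Node d (S = 30): continuation = e^(−0.09)·[0.5814·4.1702 + 0.4186·19.0000] = 9.4850; exercise value = 7.0000 ≤ continuation, so V_d = 9.4850
Node 0 (S = 50): continuation = e^(−0.09)·[0.5814·1.5955 + 0.4186·9.4850] = 4.4766; exercise value = 0.0000 ≤ continuation, so V_0 = 4.4766

4.48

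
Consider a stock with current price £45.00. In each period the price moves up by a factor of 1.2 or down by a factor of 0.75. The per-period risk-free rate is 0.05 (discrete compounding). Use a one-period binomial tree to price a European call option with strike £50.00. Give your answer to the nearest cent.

Risk-neutral probability p = (1 + 0.05 − 0.75)/(1.2 − 0.75) = 0.3000/0.4500 = 0.6667
Terminal stock prices: S_u = 54, S_d = 33.75
Terminal payoffs (S − K): max(4, 0) = 4, max(-16.25, 0) = 0
Node 0 (S = 45): V_0 = 1/1.05·[0.6667·4.0000 + 0.3333·0.0000] = 2.5397

£2.54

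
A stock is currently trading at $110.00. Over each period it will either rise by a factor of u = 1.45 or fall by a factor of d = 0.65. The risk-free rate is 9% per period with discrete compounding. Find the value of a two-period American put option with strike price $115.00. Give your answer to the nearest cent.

Risk-neutral probability p = (1 + 0.09 − 0.65)/(1.45 − 0.65) = 0.4400/0.8000 = 0.5500
Terminal stock prices: S_uu = 231.3, S_ud = 103.7, S_dd = 46.48
Terminal payoffs (K − S): max(-116.3, 0) = 0, max(11.33, 0) = 11.33, max(68.53, 0) = 68.53
Node u (S = 159.5): continuation = 1/1.09·[0.5500·0.0000 + 0.4500·11.3250] = 4.6755; exercise value = 0.0000 ≤ continuation, so V_u = 4.6755
Node d (S = 71.5): continuation = 1/1.09·[0.5500·11.3250 + 0.4500·68.5250] = 34.0046; exercise value = 43.5000 > continuation, so V_d = 43.5000 (exercise)
Node 0 (S = 110): continuation = 1/1.09·[0.5500·4.6755 + 0.4500·43.5000] = 20.3179; exercise value = 5.0000 ≤ continuation, so V_0 = 20.3179

$20.32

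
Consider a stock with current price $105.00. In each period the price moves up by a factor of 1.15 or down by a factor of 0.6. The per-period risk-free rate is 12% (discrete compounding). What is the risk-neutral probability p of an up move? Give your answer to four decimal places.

p = 0.9455

Risk-neutral probability p = (1 + 0.12 − 0.6)/(1.15 − 0.6) = 0.5200/0.5500 = 0.9455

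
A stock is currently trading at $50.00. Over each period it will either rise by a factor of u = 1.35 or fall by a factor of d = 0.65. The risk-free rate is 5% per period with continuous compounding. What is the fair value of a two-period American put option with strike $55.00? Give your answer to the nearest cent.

$11.60

Risk-neutral probability p = (e^0.05 − 0.65)/(1.35 − 0.65) = 0.4013/0.7000 = 0.5732
Terminal stock prices: S_uu = 91.13, S_ud = 43.88, S_dd = 21.13
Terminal payoffs (K − S): max(-36.13, 0) = 0, max(11.12, 0) = 11.12, max(33.88, 0) = 33.88
Node u (S = 67.5): continuation = e^(−0.05)·[0.5732·0.0000 + 0.4268·11.1250] = 4.5161; exercise value = 0.0000 ≤ continuation, so V_u = 4.5161
Node d (S = 32.5): continuation = e^(−0.05)·[0.5732·11.1250 + 0.4268·33.8750] = 19.8176; exercise value = 22.5000 > continuation, so V_d = 22.5000 (exercise)
Node 0 (S = 50): continuation = e^(−0.05)·[0.5732·4.5161 + 0.4268·22.5000] = 11.5963; exercise value = 5.0000 ≤ continuation, so V_0 = 11.5963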